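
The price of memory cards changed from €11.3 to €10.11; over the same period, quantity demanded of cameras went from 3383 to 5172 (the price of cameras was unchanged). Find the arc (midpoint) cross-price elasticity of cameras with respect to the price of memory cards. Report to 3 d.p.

ΔQ_A = 5172 − 3383 = 1789; ΔP_B = 10.11 − 11.3 = -1.19.
Midpoints: Q̄_A = 4277.5, P̄_B = 10.71.
ε = (ΔQ_A/Q̄_A)/(ΔP_B/P̄_B) = (1789/4277.5)/(-1.19/10.71) ≈ -3.762.
ε < 0: cameras and memory cards are complements.

-3.762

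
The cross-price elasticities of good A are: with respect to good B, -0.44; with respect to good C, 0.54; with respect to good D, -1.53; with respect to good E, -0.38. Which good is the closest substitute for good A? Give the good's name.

Substitutes have ε > 0. Among the positive values, 0.54 (good C) is largest.

good C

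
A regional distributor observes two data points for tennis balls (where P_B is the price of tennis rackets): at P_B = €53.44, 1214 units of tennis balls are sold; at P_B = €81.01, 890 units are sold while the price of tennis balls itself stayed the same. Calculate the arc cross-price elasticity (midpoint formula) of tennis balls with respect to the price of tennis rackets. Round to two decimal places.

-0.75

ΔQ_A = 890 − 1214 = -324; ΔP_B = 81.01 − 53.44 = 27.57.
Midpoints: Q̄_A = 1052.0, P̄_B = 67.22.
ε = (ΔQ_A/Q̄_A)/(ΔP_B/P̄_B) = (-324/1052.0)/(27.57/67.22) ≈ -0.75.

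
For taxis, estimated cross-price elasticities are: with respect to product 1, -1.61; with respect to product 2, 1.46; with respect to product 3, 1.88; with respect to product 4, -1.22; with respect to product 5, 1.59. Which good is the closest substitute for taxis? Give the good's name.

Substitutes have ε > 0. Among the positive values, 1.88 (product 3) is largest.

product 3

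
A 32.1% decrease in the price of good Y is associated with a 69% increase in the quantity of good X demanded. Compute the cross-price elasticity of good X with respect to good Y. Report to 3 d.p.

ε = (%ΔQ of good X) / (%ΔP of good Y) = (69%) / (-32.1%) ≈ -2.150.
Negative cross-price elasticity: complements.

-2.150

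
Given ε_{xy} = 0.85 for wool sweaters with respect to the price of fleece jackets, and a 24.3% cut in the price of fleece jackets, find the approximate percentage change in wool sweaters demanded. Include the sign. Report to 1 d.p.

%ΔQ ≈ ε × %ΔP of fleece jackets = 0.85 × (-24.3%) = -20.7%.

-20.7%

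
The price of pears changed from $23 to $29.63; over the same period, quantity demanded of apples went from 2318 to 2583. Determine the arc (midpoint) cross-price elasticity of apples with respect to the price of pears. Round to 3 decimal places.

0.429

ΔQ_A = 2583 − 2318 = 265; ΔP_B = 29.63 − 23 = 6.63.
Midpoints: Q̄_A = 2450.5, P̄_B = 26.31.
ε = (ΔQ_A/Q̄_A)/(ΔP_B/P̄_B) = (265/2450.5)/(6.63/26.31) ≈ 0.429.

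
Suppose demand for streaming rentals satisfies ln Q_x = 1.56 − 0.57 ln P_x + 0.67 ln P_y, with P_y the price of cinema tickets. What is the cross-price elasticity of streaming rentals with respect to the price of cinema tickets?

0.67

In a log-linear (constant-elasticity) demand function, the coefficient on ln P_y is the cross-price elasticity.
ε = 0.67. Positive, so streaming rentals and cinema tickets are substitutes.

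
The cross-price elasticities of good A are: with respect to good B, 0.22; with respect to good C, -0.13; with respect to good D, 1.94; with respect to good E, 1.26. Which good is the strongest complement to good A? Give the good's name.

Complements have ε < 0. The most negative value is -0.13 (good C).

good C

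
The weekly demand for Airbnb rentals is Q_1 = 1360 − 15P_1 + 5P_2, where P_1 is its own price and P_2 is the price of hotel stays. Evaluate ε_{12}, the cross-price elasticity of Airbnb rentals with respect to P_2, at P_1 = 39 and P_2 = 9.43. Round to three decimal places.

0.057

At P_1 = 39 and P_2 = 9.43: Q_1 = 822.15.
∂Q_1/∂P_2 = 5.
ε = (∂Q_1/∂P_2)(P_2/Q_1) = 5 × (9.43/822.15) ≈ 0.057.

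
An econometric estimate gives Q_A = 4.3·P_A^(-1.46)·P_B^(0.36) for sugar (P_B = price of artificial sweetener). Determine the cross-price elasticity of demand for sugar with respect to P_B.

0.36

In a log-linear (constant-elasticity) demand function, the coefficient on the exponent of P_B is the cross-price elasticity.
ε = 0.36. Positive, so sugar and artificial sweetener are substitutes.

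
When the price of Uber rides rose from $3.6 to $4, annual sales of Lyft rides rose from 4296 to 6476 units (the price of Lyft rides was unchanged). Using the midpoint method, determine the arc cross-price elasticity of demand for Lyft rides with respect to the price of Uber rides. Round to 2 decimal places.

ΔQ_A = 6476 − 4296 = 2180; ΔP_B = 4 − 3.6 = 0.4.
Midpoints: Q̄_A = 5386.0, P̄_B = 3.80.
ε = (ΔQ_A/Q̄_A)/(ΔP_B/P̄_B) = (2180/5386.0)/(0.4/3.80) ≈ 3.85.

3.85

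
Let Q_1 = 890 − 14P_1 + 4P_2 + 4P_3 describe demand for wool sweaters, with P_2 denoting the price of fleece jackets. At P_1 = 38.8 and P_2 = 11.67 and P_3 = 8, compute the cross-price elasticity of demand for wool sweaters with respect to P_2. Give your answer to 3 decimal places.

At P_1 = 38.8 and P_2 = 11.67 and P_3 = 8: Q_1 = 425.48.
∂Q_1/∂P_2 = 4.
ε = (∂Q_1/∂P_2)(P_2/Q_1) = 4 × (11.67/425.48) ≈ 0.110.

0.110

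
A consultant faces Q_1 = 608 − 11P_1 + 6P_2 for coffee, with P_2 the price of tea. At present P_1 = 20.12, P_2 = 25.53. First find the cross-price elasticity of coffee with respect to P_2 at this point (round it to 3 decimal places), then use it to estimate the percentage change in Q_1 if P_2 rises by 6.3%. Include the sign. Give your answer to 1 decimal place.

1.8%

At P_1 = 20.12, P_2 = 25.53: Q_1 = 539.86.
∂Q_1/∂P_2 = 6.
ε = (∂Q_1/∂P_2)(P_2/Q_1) = 6.0000 × 25.53/539.86 ≈ 0.284.
%ΔQ_1 ≈ ε × %ΔP_2 = 0.284 × (6.3%) = 1.8%.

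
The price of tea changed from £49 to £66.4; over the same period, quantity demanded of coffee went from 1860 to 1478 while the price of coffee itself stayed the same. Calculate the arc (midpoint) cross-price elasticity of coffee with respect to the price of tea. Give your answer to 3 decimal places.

ΔQ_A = 1478 − 1860 = -382; ΔP_B = 66.4 − 49 = 17.4.
Midpoints: Q̄_A = 1669.0, P̄_B = 57.70.
ε = (ΔQ_A/Q̄_A)/(ΔP_B/P̄_B) = (-382/1669.0)/(17.4/57.70) ≈ -0.759.
ε < 0: coffee and tea are complements.

-0.759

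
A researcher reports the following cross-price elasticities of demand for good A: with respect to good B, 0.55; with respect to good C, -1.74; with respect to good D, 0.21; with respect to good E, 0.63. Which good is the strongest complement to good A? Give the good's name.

good C

Complements have ε < 0. The most negative value is -1.74 (good C).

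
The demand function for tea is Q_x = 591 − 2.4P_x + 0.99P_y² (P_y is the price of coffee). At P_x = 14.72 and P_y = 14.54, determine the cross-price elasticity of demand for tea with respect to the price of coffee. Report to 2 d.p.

0.55

At P_x = 14.72 and P_y = 14.54: Q_x = 764.969.
∂Q_x/∂P_y = 1.98P_y = 1.98(14.54) = 28.7892.
ε = (∂Q_x/∂P_y)(P_y/Q_x) = 28.7892 × (14.54/764.969) ≈ 0.55.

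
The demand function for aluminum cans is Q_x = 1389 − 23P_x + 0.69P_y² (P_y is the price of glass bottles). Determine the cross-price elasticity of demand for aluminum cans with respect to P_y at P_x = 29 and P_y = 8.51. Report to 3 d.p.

0.129

At P_x = 29 and P_y = 8.51: Q_x = 771.970.
∂Q_x/∂P_y = 1.38P_y = 1.38(8.51) = 11.7438.
ε = (∂Q_x/∂P_y)(P_y/Q_x) = 11.7438 × (8.51/771.970) ≈ 0.129.
ε > 0: substitutes.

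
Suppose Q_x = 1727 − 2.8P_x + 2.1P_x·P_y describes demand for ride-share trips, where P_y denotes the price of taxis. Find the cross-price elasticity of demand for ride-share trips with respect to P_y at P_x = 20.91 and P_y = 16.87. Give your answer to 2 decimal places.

At P_x = 20.91 and P_y = 16.87: Q_x = 2409.231.
∂Q_x/∂P_y = 2.1P_x = 2.1(20.91) = 43.9110.
ε = (∂Q_x/∂P_y)(P_y/Q_x) = 43.9110 × (16.87/2409.231) ≈ 0.31.

0.31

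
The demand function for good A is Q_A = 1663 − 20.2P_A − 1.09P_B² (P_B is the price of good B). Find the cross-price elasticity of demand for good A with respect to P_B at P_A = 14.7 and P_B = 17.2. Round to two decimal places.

At P_A = 14.7 and P_B = 17.2: Q_A = 1043.594.
∂Q_A/∂P_B = -2.18P_B = -2.18(17.2) = -37.4960.
ε = (∂Q_A/∂P_B)(P_B/Q_A) = -37.4960 × (17.2/1043.594) ≈ -0.62.

-0.62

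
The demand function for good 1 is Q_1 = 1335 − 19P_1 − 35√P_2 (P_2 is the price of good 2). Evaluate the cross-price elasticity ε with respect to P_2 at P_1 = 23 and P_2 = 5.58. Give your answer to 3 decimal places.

At P_1 = 23 and P_2 = 5.58: Q_1 = 815.323.
∂Q_1/∂P_2 = -35/(2√P_2) = -35/(2√5.58) = -7.4083.
ε = (∂Q_1/∂P_2)(P_2/Q_1) = -7.4083 × (5.58/815.323) ≈ -0.051.
ε < 0: complements.

-0.051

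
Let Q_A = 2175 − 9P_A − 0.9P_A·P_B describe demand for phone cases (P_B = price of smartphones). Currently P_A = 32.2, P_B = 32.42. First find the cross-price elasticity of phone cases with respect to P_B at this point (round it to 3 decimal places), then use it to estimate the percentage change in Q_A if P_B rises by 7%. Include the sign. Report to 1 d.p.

-7.0%

At P_A = 32.2, P_B = 32.42: Q_A = 945.668.
∂Q_A/∂P_B = -0.9P_A = -28.9800.
ε = (∂Q_A/∂P_B)(P_B/Q_A) = -28.9800 × 32.42/945.668 ≈ -0.994.
%ΔQ_A ≈ ε × %ΔP_B = -0.994 × (7%) = -7.0%.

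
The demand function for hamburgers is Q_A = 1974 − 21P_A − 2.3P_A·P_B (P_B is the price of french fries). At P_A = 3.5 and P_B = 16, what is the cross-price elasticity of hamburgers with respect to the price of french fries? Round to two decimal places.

At P_A = 3.5 and P_B = 16: Q_A = 1771.7.
∂Q_A/∂P_B = -2.3P_A = -2.3(3.5) = -8.0500.
ε = (∂Q_A/∂P_B)(P_B/Q_A) = -8.0500 × (16/1771.7) ≈ -0.07.

-0.07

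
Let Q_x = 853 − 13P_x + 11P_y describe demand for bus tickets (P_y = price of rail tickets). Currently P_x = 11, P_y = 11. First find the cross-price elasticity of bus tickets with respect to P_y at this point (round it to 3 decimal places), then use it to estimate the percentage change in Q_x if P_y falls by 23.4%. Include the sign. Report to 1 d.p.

-3.4%

At P_x = 11, P_y = 11: Q_x = 831.
∂Q_x/∂P_y = 11.
ε = (∂Q_x/∂P_y)(P_y/Q_x) = 11.0000 × 11/831 ≈ 0.146.
%ΔQ_x ≈ ε × %ΔP_y = 0.146 × (-23.4%) = -3.4%.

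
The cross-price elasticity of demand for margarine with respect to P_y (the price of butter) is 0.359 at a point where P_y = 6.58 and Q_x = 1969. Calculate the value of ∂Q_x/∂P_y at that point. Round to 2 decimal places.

ε = (∂Q_x/∂P_y)·(P_y/Q_x) ⇒ ∂Q_x/∂P_y = ε·Q_x/P_y = 0.359 × 1969/6.58 ≈ 107.43.

107.43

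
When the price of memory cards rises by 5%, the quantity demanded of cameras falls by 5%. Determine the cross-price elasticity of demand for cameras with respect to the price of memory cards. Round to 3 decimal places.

ε = (%ΔQ of cameras) / (%ΔP of memory cards) = (-5%) / (5%) ≈ -1.000.

-1.000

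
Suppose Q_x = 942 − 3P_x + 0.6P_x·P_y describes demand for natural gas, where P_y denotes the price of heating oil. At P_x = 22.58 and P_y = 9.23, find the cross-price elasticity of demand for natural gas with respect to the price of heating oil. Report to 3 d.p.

At P_x = 22.58 and P_y = 9.23: Q_x = 999.308.
∂Q_x/∂P_y = 0.6P_x = 0.6(22.58) = 13.5480.
ε = (∂Q_x/∂P_y)(P_y/Q_x) = 13.5480 × (9.23/999.308) ≈ 0.125.
ε > 0: substitutes.

0.125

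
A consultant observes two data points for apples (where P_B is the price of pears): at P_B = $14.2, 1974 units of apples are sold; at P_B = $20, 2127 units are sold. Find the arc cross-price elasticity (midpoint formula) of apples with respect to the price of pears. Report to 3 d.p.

0.220

ΔQ_A = 2127 − 1974 = 153; ΔP_B = 20 − 14.2 = 5.8.
Midpoints: Q̄_A = 2050.5, P̄_B = 17.10.
ε = (ΔQ_A/Q̄_A)/(ΔP_B/P̄_B) = (153/2050.5)/(5.8/17.10) ≈ 0.220.
ε > 0: apples and pears are substitutes.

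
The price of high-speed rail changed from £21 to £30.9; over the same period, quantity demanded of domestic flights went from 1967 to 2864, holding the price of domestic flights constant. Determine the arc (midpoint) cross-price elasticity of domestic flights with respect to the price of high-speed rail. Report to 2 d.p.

ΔQ_A = 2864 − 1967 = 897; ΔP_B = 30.9 − 21 = 9.9.
Midpoints: Q̄_A = 2415.5, P̄_B = 25.95.
ε = (ΔQ_A/Q̄_A)/(ΔP_B/P̄_B) = (897/2415.5)/(9.9/25.95) ≈ 0.97.

0.97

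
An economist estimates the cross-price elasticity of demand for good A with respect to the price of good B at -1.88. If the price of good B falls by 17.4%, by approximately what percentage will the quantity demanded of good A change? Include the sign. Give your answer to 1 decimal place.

32.7%

%ΔQ ≈ ε × %ΔP of good B = -1.88 × (-17.4%) = 32.7%.
Demand for good A rises by about 32.7%.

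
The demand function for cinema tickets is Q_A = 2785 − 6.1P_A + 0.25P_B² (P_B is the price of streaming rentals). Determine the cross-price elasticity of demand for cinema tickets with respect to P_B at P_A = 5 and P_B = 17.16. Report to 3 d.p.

0.052

At P_A = 5 and P_B = 17.16: Q_A = 2828.116.
∂Q_A/∂P_B = 0.5P_B = 0.5(17.16) = 8.5800.
ε = (∂Q_A/∂P_B)(P_B/Q_A) = 8.5800 × (17.16/2828.116) ≈ 0.052.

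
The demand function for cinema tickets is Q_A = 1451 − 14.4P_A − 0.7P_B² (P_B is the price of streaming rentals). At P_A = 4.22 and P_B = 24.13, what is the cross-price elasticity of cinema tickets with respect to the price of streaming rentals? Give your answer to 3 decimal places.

At P_A = 4.22 and P_B = 24.13: Q_A = 982.652.
∂Q_A/∂P_B = -1.4P_B = -1.4(24.13) = -33.7820.
ε = (∂Q_A/∂P_B)(P_B/Q_A) = -33.7820 × (24.13/982.652) ≈ -0.830.

-0.830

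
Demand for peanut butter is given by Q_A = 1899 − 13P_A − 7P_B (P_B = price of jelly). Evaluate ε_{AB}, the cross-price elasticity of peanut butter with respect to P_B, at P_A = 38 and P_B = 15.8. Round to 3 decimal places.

At P_A = 38 and P_B = 15.8: Q_A = 1294.4.
∂Q_A/∂P_B = -7.
ε = (∂Q_A/∂P_B)(P_B/Q_A) = -7 × (15.8/1294.4) ≈ -0.085.

-0.085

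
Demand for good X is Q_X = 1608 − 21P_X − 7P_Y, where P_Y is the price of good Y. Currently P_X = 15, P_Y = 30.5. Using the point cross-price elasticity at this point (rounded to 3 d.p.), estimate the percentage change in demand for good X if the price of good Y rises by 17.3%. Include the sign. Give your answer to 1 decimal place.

-3.4%

At P_X = 15, P_Y = 30.5: Q_X = 1079.5.
∂Q_X/∂P_Y = -7.
ε = (∂Q_X/∂P_Y)(P_Y/Q_X) = -7.0000 × 30.5/1079.5 ≈ -0.198.
%ΔQ_X ≈ ε × %ΔP_Y = -0.198 × (17.3%) = -3.4%.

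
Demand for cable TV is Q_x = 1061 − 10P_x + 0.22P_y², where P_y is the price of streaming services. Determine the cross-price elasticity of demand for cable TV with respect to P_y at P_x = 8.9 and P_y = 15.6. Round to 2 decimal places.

At P_x = 8.9 and P_y = 15.6: Q_x = 1025.539.
∂Q_x/∂P_y = 0.44P_y = 0.44(15.6) = 6.8640.
ε = (∂Q_x/∂P_y)(P_y/Q_x) = 6.8640 × (15.6/1025.539) ≈ 0.10.
ε > 0: substitutes.

0.10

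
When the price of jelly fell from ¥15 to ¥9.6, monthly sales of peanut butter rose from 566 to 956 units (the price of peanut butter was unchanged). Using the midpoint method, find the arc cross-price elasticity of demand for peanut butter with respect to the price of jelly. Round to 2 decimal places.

-1.17

ΔQ_A = 956 − 566 = 390; ΔP_B = 9.6 − 15 = -5.4.
Midpoints: Q̄_A = 761.0, P̄_B = 12.30.
ε = (ΔQ_A/Q̄_A)/(ΔP_B/P̄_B) = (390/761.0)/(-5.4/12.30) ≈ -1.17.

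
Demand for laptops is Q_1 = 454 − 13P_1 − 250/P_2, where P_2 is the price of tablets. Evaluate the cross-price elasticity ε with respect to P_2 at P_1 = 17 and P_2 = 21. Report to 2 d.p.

0.05

At P_1 = 17 and P_2 = 21: Q_1 = 221.095.
∂Q_1/∂P_2 = 250/P_2² = 0.5669.
ε = (∂Q_1/∂P_2)(P_2/Q_1) = 0.5669 × (21/221.095) ≈ 0.05.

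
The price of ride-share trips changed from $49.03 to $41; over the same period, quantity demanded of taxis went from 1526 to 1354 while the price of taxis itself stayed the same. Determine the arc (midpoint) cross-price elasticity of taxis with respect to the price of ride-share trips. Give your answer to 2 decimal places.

0.67

ΔQ_A = 1354 − 1526 = -172; ΔP_B = 41 − 49.03 = -8.03.
Midpoints: Q̄_A = 1440.0, P̄_B = 45.02.
ε = (ΔQ_A/Q̄_A)/(ΔP_B/P̄_B) = (-172/1440.0)/(-8.03/45.02) ≈ 0.67.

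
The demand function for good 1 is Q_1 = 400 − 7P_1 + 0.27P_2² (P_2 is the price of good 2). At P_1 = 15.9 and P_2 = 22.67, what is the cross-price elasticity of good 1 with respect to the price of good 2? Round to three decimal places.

0.649

At P_1 = 15.9 and P_2 = 22.67: Q_1 = 427.461.
∂Q_1/∂P_2 = 0.54P_2 = 0.54(22.67) = 12.2418.
ε = (∂Q_1/∂P_2)(P_2/Q_1) = 12.2418 × (22.67/427.461) ≈ 0.649.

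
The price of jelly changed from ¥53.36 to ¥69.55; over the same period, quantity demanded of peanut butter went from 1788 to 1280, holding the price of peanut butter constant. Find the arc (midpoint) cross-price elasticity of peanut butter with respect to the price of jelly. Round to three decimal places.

ΔQ_A = 1280 − 1788 = -508; ΔP_B = 69.55 − 53.36 = 16.19.
Midpoints: Q̄_A = 1534.0, P̄_B = 61.45.
ε = (ΔQ_A/Q̄_A)/(ΔP_B/P̄_B) = (-508/1534.0)/(16.19/61.45) ≈ -1.257.
ε < 0: peanut butter and jelly are complements.

-1.257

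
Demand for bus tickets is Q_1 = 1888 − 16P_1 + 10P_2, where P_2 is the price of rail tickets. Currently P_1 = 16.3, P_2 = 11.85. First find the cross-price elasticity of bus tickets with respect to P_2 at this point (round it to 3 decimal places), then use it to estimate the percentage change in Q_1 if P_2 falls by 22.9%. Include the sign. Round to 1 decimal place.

At P_1 = 16.3, P_2 = 11.85: Q_1 = 1745.7.
∂Q_1/∂P_2 = 10.
ε = (∂Q_1/∂P_2)(P_2/Q_1) = 10.0000 × 11.85/1745.7 ≈ 0.068.
%ΔQ_1 ≈ ε × %ΔP_2 = 0.068 × (-22.9%) = -1.6%.

-1.6%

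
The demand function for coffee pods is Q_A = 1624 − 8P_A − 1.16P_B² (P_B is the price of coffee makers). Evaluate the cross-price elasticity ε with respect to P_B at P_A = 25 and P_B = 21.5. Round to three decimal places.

-1.208

At P_A = 25 and P_B = 21.5: Q_A = 887.79.
∂Q_A/∂P_B = -2.32P_B = -2.32(21.5) = -49.8800.
ε = (∂Q_A/∂P_B)(P_B/Q_A) = -49.8800 × (21.5/887.79) ≈ -1.208.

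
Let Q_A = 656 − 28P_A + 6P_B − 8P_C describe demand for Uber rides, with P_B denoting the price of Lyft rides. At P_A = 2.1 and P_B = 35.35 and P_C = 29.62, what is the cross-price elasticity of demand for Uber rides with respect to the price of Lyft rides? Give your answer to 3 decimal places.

At P_A = 2.1 and P_B = 35.35 and P_C = 29.62: Q_A = 572.34.
∂Q_A/∂P_B = 6.
ε = (∂Q_A/∂P_B)(P_B/Q_A) = 6 × (35.35/572.34) ≈ 0.371.

0.371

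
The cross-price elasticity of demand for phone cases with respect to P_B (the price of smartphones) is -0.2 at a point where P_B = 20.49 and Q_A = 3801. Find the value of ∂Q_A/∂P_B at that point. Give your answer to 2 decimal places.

ε = (∂Q_A/∂P_B)·(P_B/Q_A) ⇒ ∂Q_A/∂P_B = ε·Q_A/P_B = -0.2 × 3801/20.49 ≈ -37.10.

-37.10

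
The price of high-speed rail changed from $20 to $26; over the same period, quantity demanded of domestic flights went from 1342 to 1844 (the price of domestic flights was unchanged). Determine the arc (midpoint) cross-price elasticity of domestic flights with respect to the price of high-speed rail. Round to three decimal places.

1.208

ΔQ_A = 1844 − 1342 = 502; ΔP_B = 26 − 20 = 6.
Midpoints: Q̄_A = 1593.0, P̄_B = 23.00.
ε = (ΔQ_A/Q̄_A)/(ΔP_B/P̄_B) = (502/1593.0)/(6/23.00) ≈ 1.208.
ε > 0: domestic flights and high-speed rail are substitutes.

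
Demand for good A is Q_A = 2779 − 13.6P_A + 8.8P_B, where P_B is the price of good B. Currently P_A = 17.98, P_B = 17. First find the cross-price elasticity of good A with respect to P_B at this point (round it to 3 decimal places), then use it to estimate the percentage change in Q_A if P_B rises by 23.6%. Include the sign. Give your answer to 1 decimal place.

1.3%

At P_A = 17.98, P_B = 17: Q_A = 2684.072.
∂Q_A/∂P_B = 8.8.
ε = (∂Q_A/∂P_B)(P_B/Q_A) = 8.8000 × 17/2684.072 ≈ 0.056.
%ΔQ_A ≈ ε × %ΔP_B = 0.056 × (23.6%) = 1.3%.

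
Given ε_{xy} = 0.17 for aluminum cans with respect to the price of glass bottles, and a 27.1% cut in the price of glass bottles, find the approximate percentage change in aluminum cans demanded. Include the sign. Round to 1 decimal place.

-4.6%

%ΔQ ≈ ε × %ΔP of glass bottles = 0.17 × (-27.1%) = -4.6%.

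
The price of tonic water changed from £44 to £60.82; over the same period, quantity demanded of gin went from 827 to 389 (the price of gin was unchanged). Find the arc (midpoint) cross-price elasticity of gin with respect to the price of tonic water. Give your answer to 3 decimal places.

-2.245

ΔQ_A = 389 − 827 = -438; ΔP_B = 60.82 − 44 = 16.82.
Midpoints: Q̄_A = 608.0, P̄_B = 52.41.
ε = (ΔQ_A/Q̄_A)/(ΔP_B/P̄_B) = (-438/608.0)/(16.82/52.41) ≈ -2.245.
ε < 0: gin and tonic water are complements.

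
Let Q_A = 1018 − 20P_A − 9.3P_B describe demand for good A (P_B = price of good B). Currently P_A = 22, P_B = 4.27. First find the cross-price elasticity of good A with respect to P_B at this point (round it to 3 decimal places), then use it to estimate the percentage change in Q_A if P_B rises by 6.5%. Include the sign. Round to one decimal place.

At P_A = 22, P_B = 4.27: Q_A = 538.289.
∂Q_A/∂P_B = -9.3.
ε = (∂Q_A/∂P_B)(P_B/Q_A) = -9.3000 × 4.27/538.289 ≈ -0.074.
%ΔQ_A ≈ ε × %ΔP_B = -0.074 × (6.5%) = -0.5%.

-0.5%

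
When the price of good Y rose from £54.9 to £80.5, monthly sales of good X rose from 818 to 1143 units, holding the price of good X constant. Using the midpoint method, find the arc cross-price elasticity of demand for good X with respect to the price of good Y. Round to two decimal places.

ΔQ_X = 1143 − 818 = 325; ΔP_Y = 80.5 − 54.9 = 25.6.
Midpoints: Q̄_X = 980.5, P̄_Y = 67.70.
ε = (ΔQ_X/Q̄_X)/(ΔP_Y/P̄_Y) = (325/980.5)/(25.6/67.70) ≈ 0.88.
ε > 0: good X and good Y are substitutes.

0.88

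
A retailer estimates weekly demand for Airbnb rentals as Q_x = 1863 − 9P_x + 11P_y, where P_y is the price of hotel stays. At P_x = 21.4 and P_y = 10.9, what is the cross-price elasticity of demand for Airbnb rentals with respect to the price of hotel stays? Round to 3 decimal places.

At P_x = 21.4 and P_y = 10.9: Q_x = 1790.3.
∂Q_x/∂P_y = 11.
ε = (∂Q_x/∂P_y)(P_y/Q_x) = 11 × (10.9/1790.3) ≈ 0.067.

0.067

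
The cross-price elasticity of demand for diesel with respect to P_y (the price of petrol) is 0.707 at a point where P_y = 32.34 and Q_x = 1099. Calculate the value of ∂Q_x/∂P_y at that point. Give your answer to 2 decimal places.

ε = (∂Q_x/∂P_y)·(P_y/Q_x) ⇒ ∂Q_x/∂P_y = ε·Q_x/P_y = 0.707 × 1099/32.34 ≈ 24.03.

24.03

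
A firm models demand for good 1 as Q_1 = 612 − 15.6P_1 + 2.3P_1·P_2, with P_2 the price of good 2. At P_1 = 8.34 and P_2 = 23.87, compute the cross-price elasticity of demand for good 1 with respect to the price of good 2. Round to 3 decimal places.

At P_1 = 8.34 and P_2 = 23.87: Q_1 = 939.770.
∂Q_1/∂P_2 = 2.3P_1 = 2.3(8.34) = 19.1820.
ε = (∂Q_1/∂P_2)(P_2/Q_1) = 19.1820 × (23.87/939.770) ≈ 0.487.
ε > 0: substitutes.

0.487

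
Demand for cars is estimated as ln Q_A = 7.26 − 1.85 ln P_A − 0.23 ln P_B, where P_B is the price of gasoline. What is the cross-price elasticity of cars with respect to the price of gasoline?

-0.23

In a log-linear (constant-elasticity) demand function, the coefficient on ln P_B is the cross-price elasticity.
ε = -0.23. Negative, so cars and gasoline are complements.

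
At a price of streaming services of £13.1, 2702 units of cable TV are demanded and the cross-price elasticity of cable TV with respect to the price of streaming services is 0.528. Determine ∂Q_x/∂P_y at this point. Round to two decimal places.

108.91

ε = (∂Q_x/∂P_y)·(P_y/Q_x) ⇒ ∂Q_x/∂P_y = ε·Q_x/P_y = 0.528 × 2702/13.1 ≈ 108.91.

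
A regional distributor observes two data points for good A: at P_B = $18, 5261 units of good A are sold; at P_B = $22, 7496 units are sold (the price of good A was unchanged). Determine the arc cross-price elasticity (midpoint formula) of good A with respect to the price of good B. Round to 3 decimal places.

1.752

ΔQ_A = 7496 − 5261 = 2235; ΔP_B = 22 − 18 = 4.
Midpoints: Q̄_A = 6378.5, P̄_B = 20.00.
ε = (ΔQ_A/Q̄_A)/(ΔP_B/P̄_B) = (2235/6378.5)/(4/20.00) ≈ 1.752.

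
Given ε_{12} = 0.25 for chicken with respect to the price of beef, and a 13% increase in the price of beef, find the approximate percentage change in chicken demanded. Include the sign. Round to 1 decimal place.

%ΔQ ≈ ε × %ΔP of beef = 0.25 × (13%) = 3.3%.

3.3%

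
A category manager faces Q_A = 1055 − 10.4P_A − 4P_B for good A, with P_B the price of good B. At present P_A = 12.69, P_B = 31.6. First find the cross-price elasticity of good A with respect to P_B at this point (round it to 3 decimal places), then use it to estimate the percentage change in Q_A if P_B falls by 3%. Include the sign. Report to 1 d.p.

At P_A = 12.69, P_B = 31.6: Q_A = 796.624.
∂Q_A/∂P_B = -4.
ε = (∂Q_A/∂P_B)(P_B/Q_A) = -4.0000 × 31.6/796.624 ≈ -0.159.
%ΔQ_A ≈ ε × %ΔP_B = -0.159 × (-3%) = 0.5%.

0.5%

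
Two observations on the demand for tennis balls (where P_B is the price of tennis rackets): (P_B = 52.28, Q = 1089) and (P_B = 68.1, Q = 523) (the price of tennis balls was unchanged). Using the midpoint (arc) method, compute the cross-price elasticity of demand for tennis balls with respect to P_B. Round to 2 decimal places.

ΔQ_A = 523 − 1089 = -566; ΔP_B = 68.1 − 52.28 = 15.82.
Midpoints: Q̄_A = 806.0, P̄_B = 60.19.
ε = (ΔQ_A/Q̄_A)/(ΔP_B/P̄_B) = (-566/806.0)/(15.82/60.19) ≈ -2.67.
ε < 0: tennis balls and tennis rackets are complements.

-2.67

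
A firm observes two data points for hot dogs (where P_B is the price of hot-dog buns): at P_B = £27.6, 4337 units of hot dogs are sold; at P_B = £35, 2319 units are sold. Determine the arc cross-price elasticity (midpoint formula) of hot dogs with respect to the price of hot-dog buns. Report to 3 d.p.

ΔQ_A = 2319 − 4337 = -2018; ΔP_B = 35 − 27.6 = 7.4.
Midpoints: Q̄_A = 3328.0, P̄_B = 31.30.
ε = (ΔQ_A/Q̄_A)/(ΔP_B/P̄_B) = (-2018/3328.0)/(7.4/31.30) ≈ -2.565.

-2.565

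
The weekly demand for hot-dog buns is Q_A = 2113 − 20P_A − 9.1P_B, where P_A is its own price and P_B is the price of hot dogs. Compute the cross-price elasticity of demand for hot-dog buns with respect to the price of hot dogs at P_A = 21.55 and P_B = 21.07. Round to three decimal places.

At P_A = 21.55 and P_B = 21.07: Q_A = 1490.263.
∂Q_A/∂P_B = -9.1.
ε = (∂Q_A/∂P_B)(P_B/Q_A) = -9.1 × (21.07/1490.263) ≈ -0.129.

-0.129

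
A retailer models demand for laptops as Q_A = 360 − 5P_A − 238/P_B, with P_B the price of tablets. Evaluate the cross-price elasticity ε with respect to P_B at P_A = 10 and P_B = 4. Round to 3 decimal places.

0.238

At P_A = 10 and P_B = 4: Q_A = 250.5.
∂Q_A/∂P_B = 238/P_B² = 14.8750.
ε = (∂Q_A/∂P_B)(P_B/Q_A) = 14.8750 × (4/250.5) ≈ 0.238.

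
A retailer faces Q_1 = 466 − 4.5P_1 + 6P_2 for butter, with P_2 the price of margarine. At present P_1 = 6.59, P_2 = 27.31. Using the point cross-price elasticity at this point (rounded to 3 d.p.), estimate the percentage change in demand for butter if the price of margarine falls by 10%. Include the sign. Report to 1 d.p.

At P_1 = 6.59, P_2 = 27.31: Q_1 = 600.205.
∂Q_1/∂P_2 = 6.
ε = (∂Q_1/∂P_2)(P_2/Q_1) = 6.0000 × 27.31/600.205 ≈ 0.273.
%ΔQ_1 ≈ ε × %ΔP_2 = 0.273 × (-10%) = -2.7%.

-2.7%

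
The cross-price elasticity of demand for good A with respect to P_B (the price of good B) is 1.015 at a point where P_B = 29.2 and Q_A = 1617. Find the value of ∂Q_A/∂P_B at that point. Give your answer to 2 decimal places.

ε = (∂Q_A/∂P_B)·(P_B/Q_A) ⇒ ∂Q_A/∂P_B = ε·Q_A/P_B = 1.015 × 1617/29.2 ≈ 56.21.

56.21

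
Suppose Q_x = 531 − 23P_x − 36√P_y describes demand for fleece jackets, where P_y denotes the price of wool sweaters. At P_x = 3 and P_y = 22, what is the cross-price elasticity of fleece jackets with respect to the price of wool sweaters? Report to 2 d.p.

-0.29

At P_x = 3 and P_y = 22: Q_x = 293.145.
∂Q_x/∂P_y = -36/(2√P_y) = -36/(2√22) = -3.8376.
ε = (∂Q_x/∂P_y)(P_y/Q_x) = -3.8376 × (22/293.145) ≈ -0.29.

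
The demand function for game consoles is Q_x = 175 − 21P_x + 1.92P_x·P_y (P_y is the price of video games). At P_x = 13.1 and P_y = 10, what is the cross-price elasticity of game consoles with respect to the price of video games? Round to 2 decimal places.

At P_x = 13.1 and P_y = 10: Q_x = 151.42.
∂Q_x/∂P_y = 1.92P_x = 1.92(13.1) = 25.1520.
ε = (∂Q_x/∂P_y)(P_y/Q_x) = 25.1520 × (10/151.42) ≈ 1.66.
ε > 0: substitutes.

1.66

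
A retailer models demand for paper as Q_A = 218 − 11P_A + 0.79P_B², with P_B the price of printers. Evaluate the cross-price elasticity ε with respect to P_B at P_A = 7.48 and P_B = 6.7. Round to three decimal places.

0.414

At P_A = 7.48 and P_B = 6.7: Q_A = 171.183.
∂Q_A/∂P_B = 1.58P_B = 1.58(6.7) = 10.5860.
ε = (∂Q_A/∂P_B)(P_B/Q_A) = 10.5860 × (6.7/171.183) ≈ 0.414.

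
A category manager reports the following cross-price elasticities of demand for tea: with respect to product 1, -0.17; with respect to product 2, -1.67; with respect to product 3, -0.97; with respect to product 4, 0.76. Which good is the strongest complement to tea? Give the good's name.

product 2

Complements have ε < 0. The most negative value is -1.67 (product 2).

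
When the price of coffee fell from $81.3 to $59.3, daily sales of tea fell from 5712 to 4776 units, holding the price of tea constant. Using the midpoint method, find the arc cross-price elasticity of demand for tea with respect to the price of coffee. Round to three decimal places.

ΔQ_A = 4776 − 5712 = -936; ΔP_B = 59.3 − 81.3 = -22.
Midpoints: Q̄_A = 5244.0, P̄_B = 70.30.
ε = (ΔQ_A/Q̄_A)/(ΔP_B/P̄_B) = (-936/5244.0)/(-22/70.30) ≈ 0.570.
ε > 0: tea and coffee are substitutes.

0.570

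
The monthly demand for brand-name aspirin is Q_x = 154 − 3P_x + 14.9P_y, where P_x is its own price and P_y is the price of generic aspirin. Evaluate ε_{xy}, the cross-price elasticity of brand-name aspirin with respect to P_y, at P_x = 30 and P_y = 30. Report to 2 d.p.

At P_x = 30 and P_y = 30: Q_x = 511.
∂Q_x/∂P_y = 14.9.
ε = (∂Q_x/∂P_y)(P_y/Q_x) = 14.9 × (30/511) ≈ 0.87.

0.87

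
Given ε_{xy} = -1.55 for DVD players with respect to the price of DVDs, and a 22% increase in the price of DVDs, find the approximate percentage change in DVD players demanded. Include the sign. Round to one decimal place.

%ΔQ ≈ ε × %ΔP of DVDs = -1.55 × (22%) = -34.1%.

-34.1%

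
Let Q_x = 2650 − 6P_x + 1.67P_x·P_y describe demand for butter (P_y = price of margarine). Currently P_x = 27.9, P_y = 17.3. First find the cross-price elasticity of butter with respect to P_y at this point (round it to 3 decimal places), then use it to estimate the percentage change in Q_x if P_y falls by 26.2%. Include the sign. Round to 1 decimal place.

At P_x = 27.9, P_y = 17.3: Q_x = 3288.659.
∂Q_x/∂P_y = 1.67P_x = 46.5930.
ε = (∂Q_x/∂P_y)(P_y/Q_x) = 46.5930 × 17.3/3288.659 ≈ 0.245.
%ΔQ_x ≈ ε × %ΔP_y = 0.245 × (-26.2%) = -6.4%.

-6.4%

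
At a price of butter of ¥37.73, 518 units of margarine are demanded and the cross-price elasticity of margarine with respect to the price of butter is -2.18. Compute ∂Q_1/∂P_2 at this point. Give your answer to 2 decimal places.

ε = (∂Q_1/∂P_2)·(P_2/Q_1) ⇒ ∂Q_1/∂P_2 = ε·Q_1/P_2 = -2.18 × 518/37.73 ≈ -29.93.

-29.93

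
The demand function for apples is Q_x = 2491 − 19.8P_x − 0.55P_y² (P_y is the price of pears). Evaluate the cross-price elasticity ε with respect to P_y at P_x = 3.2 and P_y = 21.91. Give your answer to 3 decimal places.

At P_x = 3.2 and P_y = 21.91: Q_x = 2163.614.
∂Q_x/∂P_y = -1.1P_y = -1.1(21.91) = -24.1010.
ε = (∂Q_x/∂P_y)(P_y/Q_x) = -24.1010 × (21.91/2163.614) ≈ -0.244.
ε < 0: complements.

-0.244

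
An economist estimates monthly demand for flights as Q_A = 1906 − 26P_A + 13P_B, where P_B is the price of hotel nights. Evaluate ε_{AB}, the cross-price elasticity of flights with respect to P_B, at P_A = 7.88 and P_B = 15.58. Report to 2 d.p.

0.11

At P_A = 7.88 and P_B = 15.58: Q_A = 1903.66.
∂Q_A/∂P_B = 13.
ε = (∂Q_A/∂P_B)(P_B/Q_A) = 13 × (15.58/1903.66) ≈ 0.11.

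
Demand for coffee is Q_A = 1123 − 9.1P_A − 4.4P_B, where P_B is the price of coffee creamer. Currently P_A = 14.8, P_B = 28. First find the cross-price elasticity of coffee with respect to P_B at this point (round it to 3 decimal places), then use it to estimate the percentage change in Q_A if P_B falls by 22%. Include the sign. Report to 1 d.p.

3.1%

At P_A = 14.8, P_B = 28: Q_A = 865.12.
∂Q_A/∂P_B = -4.4.
ε = (∂Q_A/∂P_B)(P_B/Q_A) = -4.4000 × 28/865.12 ≈ -0.142.
%ΔQ_A ≈ ε × %ΔP_B = -0.142 × (-22%) = 3.1%.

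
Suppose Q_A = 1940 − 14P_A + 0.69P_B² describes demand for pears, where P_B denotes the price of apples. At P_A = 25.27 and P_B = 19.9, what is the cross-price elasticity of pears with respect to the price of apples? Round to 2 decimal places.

0.29

At P_A = 25.27 and P_B = 19.9: Q_A = 1859.467.
∂Q_A/∂P_B = 1.38P_B = 1.38(19.9) = 27.4620.
ε = (∂Q_A/∂P_B)(P_B/Q_A) = 27.4620 × (19.9/1859.467) ≈ 0.29.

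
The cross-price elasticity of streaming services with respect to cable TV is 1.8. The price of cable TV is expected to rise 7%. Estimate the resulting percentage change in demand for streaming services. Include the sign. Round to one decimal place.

%ΔQ ≈ ε × %ΔP of cable TV = 1.8 × (7%) = 12.6%.

12.6%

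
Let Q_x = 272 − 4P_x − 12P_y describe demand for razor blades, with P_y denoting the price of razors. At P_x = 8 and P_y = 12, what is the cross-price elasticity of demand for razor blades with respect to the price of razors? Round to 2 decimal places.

-1.50

At P_x = 8 and P_y = 12: Q_x = 96.
∂Q_x/∂P_y = -12.
ε = (∂Q_x/∂P_y)(P_y/Q_x) = -12 × (12/96) ≈ -1.50.
Since ε < 0, razor blades and razors are complements.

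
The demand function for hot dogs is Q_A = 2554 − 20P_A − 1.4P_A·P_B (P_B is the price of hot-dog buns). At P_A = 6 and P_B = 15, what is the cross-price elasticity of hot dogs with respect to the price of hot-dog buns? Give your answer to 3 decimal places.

-0.055

At P_A = 6 and P_B = 15: Q_A = 2308.
∂Q_A/∂P_B = -1.4P_A = -1.4(6) = -8.4000.
ε = (∂Q_A/∂P_B)(P_B/Q_A) = -8.4000 × (15/2308) ≈ -0.055.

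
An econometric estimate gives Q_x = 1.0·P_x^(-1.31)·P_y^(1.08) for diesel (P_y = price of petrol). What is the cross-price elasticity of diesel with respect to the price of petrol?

In a log-linear (constant-elasticity) demand function, the coefficient on the exponent of P_y is the cross-price elasticity.
ε = 1.08. Positive, so diesel and petrol are substitutes.

1.08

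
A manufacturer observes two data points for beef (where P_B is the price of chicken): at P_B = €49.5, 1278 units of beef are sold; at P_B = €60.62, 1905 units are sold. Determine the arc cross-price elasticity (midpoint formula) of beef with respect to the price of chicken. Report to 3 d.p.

1.951

ΔQ_A = 1905 − 1278 = 627; ΔP_B = 60.62 − 49.5 = 11.12.
Midpoints: Q̄_A = 1591.5, P̄_B = 55.06.
ε = (ΔQ_A/Q̄_A)/(ΔP_B/P̄_B) = (627/1591.5)/(11.12/55.06) ≈ 1.951.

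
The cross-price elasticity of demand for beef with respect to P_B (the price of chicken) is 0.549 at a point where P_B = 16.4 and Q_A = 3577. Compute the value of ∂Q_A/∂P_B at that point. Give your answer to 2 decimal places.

119.74

ε = (∂Q_A/∂P_B)·(P_B/Q_A) ⇒ ∂Q_A/∂P_B = ε·Q_A/P_B = 0.549 × 3577/16.4 ≈ 119.74.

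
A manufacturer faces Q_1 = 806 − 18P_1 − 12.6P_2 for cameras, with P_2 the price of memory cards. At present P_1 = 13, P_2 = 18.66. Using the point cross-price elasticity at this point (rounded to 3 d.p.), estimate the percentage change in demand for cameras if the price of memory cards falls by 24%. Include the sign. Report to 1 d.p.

16.8%

At P_1 = 13, P_2 = 18.66: Q_1 = 336.884.
∂Q_1/∂P_2 = -12.6.
ε = (∂Q_1/∂P_2)(P_2/Q_1) = -12.6000 × 18.66/336.884 ≈ -0.698.
%ΔQ_1 ≈ ε × %ΔP_2 = -0.698 × (-24%) = 16.8%.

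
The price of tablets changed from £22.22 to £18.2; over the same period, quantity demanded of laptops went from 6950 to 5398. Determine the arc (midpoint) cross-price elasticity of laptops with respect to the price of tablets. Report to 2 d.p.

ΔQ_A = 5398 − 6950 = -1552; ΔP_B = 18.2 − 22.22 = -4.02.
Midpoints: Q̄_A = 6174.0, P̄_B = 20.21.
ε = (ΔQ_A/Q̄_A)/(ΔP_B/P̄_B) = (-1552/6174.0)/(-4.02/20.21) ≈ 1.26.

1.26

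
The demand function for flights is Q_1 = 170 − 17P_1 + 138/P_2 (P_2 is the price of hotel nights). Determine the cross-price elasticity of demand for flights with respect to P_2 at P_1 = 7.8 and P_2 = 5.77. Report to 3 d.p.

-0.390

At P_1 = 7.8 and P_2 = 5.77: Q_1 = 61.317.
∂Q_1/∂P_2 = −138/P_2² = -4.1450.
ε = (∂Q_1/∂P_2)(P_2/Q_1) = -4.1450 × (5.77/61.317) ≈ -0.390.
ε < 0: complements.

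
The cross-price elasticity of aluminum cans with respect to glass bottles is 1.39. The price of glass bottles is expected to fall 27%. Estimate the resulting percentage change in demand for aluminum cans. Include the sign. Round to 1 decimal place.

-37.5%

%ΔQ ≈ ε × %ΔP of glass bottles = 1.39 × (-27%) = -37.5%.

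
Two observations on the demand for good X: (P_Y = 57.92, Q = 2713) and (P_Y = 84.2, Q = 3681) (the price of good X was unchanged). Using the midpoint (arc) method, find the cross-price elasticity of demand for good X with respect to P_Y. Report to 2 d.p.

ΔQ_X = 3681 − 2713 = 968; ΔP_Y = 84.2 − 57.92 = 26.28.
Midpoints: Q̄_X = 3197.0, P̄_Y = 71.06.
ε = (ΔQ_X/Q̄_X)/(ΔP_Y/P̄_Y) = (968/3197.0)/(26.28/71.06) ≈ 0.82.
ε > 0: good X and good Y are substitutes.

0.82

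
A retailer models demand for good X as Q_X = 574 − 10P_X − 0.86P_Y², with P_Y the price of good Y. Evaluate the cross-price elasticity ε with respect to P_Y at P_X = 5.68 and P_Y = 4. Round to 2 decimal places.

At P_X = 5.68 and P_Y = 4: Q_X = 503.44.
∂Q_X/∂P_Y = -1.72P_Y = -1.72(4) = -6.8800.
ε = (∂Q_X/∂P_Y)(P_Y/Q_X) = -6.8800 × (4/503.44) ≈ -0.05.

-0.05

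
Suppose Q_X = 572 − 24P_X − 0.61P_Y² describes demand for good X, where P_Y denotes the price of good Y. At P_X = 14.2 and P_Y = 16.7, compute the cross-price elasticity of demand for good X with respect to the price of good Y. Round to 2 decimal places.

At P_X = 14.2 and P_Y = 16.7: Q_X = 61.077.
∂Q_X/∂P_Y = -1.22P_Y = -1.22(16.7) = -20.3740.
ε = (∂Q_X/∂P_Y)(P_Y/Q_X) = -20.3740 × (16.7/61.077) ≈ -5.57.

-5.57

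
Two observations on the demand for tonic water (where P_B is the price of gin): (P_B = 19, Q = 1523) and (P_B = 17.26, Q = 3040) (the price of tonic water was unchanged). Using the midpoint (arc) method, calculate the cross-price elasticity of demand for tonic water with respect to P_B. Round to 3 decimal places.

-6.928

ΔQ_A = 3040 − 1523 = 1517; ΔP_B = 17.26 − 19 = -1.74.
Midpoints: Q̄_A = 2281.5, P̄_B = 18.13.
ε = (ΔQ_A/Q̄_A)/(ΔP_B/P̄_B) = (1517/2281.5)/(-1.74/18.13) ≈ -6.928.
ε < 0: tonic water and gin are complements.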